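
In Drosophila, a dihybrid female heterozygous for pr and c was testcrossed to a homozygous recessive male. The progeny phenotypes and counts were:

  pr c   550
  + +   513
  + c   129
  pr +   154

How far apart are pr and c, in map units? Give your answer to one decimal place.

21.0 map units

The two most frequent classes, + + (513) and pr c (550), are the parental types, so the F1 was + + / pr c.
The recombinant classes are + c and pr +: 129 + 154 = 283.
Recombination frequency = 283/1346 = 0.2103 ≈ 21.0%, i.e. 21.0 map units.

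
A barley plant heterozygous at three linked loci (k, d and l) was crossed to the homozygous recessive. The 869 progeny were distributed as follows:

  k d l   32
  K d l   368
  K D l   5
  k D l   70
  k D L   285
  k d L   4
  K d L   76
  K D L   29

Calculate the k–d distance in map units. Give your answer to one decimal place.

The two most frequent reciprocal classes, K d l and k D L, are the parental types, so the F1 was K d l / k D L.
The two rarest classes, K D l and k d L, are the double crossovers. Comparing them with the parentals, only the d allele has switched, so d is the middle locus and the order is l – d – k.
Crossovers in the d–k interval produce the single-crossover classes k d l and K D L (32 + 29 = 61) plus the double crossovers (9).
RF(d–k) = (61 + 9) / 869 = 70/869 = 0.0806 → 8.1 map units.

8.1 map units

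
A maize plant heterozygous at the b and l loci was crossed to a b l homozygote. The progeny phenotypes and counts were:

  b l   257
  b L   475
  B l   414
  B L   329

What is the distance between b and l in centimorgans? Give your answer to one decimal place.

The two most frequent classes, B l (414) and b L (475), are the parental types, so the F1 was B l / b L.
The recombinant classes are B L and b l: 329 + 257 = 586.
Recombination frequency = 586/1475 = 0.3973 ≈ 39.7%, i.e. 39.7 centimorgans.

39.7 centimorgans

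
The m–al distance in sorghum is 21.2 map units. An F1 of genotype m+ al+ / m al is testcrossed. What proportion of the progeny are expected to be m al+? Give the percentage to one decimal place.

10.6%

A map distance of 21.2 map units corresponds to a recombination frequency of 0.212.
The F1 is m+ al+ / m al, so m al+ is a recombinant gamete class with expected frequency r/2 = 0.212/2 = 0.1060.
That is 0.1060 = 10.6% of the progeny.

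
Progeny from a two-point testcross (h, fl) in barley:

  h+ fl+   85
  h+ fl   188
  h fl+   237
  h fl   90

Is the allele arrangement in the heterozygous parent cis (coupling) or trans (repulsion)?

trans

The two most frequent classes are h+ fl (188) and h fl+ (237); these are the parental (non-recombinant) types.
So the F1 carried h+ fl on one chromosome and h fl+ on the other — the recessive alleles are on opposite chromosomes (trans / repulsion).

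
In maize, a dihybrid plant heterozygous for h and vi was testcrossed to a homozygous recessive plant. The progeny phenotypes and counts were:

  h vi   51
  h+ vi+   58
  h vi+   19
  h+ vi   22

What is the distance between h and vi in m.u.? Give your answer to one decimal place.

27.3 m.u.

The two most frequent classes, h+ vi+ (58) and h vi (51), are the parental types, so the F1 was h+ vi+ / h vi.
The recombinant classes are h+ vi and h vi+: 22 + 19 = 41.
Recombination frequency = 41/150 = 0.2733 ≈ 27.3%, i.e. 27.3 m.u.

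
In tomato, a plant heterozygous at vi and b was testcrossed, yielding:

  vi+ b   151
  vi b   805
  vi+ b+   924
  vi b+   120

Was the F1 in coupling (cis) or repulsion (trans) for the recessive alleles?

The two most frequent classes are vi+ b+ (924) and vi b (805); these are the parental (non-recombinant) types.
So the F1 carried vi+ b+ on one chromosome and vi b on the other — the recessive alleles are on the same chromosome (cis / coupling).

cis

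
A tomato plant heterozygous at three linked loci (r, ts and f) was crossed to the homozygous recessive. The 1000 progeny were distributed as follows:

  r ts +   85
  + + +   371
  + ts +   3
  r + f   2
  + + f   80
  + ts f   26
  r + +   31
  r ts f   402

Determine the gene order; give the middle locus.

The two most frequent reciprocal classes, r ts f and + + +, are the parental types, so the F1 was r ts f / + + +.
The two rarest classes, r + f and + ts +, are the double crossovers. Comparing them with the parentals, only the ts allele has switched, so ts is the middle locus and the order is r – ts – f.

ts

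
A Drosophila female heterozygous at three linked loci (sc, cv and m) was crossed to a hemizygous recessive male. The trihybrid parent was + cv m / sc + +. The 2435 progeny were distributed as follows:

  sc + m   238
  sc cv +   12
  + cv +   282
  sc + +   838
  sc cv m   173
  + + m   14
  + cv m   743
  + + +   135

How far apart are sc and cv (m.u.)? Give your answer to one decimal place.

13.7 m.u.

The two rarest classes, + + m and sc cv +, are the double crossovers. Comparing them with the parentals, only the cv allele has switched, so cv is the middle locus and the order is sc – cv – m.
Crossovers in the sc–cv interval produce the single-crossover classes sc cv m and + + + (173 + 135 = 308) plus the double crossovers (26).
RF(sc–cv) = (308 + 26) / 2435 = 334/2435 = 0.1372 → 13.7 m.u.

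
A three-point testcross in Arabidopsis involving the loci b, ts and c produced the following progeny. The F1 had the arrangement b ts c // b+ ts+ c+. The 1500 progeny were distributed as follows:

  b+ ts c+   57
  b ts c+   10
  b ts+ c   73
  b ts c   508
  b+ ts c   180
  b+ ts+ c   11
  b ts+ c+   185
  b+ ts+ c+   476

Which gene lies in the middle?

c

The two rarest classes, b ts c+ and b+ ts+ c, are the double crossovers. Comparing them with the parentals, only the c allele has switched, so c is the middle locus and the order is ts – c – b.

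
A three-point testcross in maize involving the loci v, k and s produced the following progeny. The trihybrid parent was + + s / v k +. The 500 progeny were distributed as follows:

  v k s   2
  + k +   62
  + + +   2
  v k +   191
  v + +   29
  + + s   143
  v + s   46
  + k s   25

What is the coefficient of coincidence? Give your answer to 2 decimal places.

The two rarest classes, + + + and v k s, are the double crossovers. Comparing them with the parentals, only the s allele has switched, so s is the middle locus and the order is k – s – v.
k–s: (54 + 4)/500 = 0.1160; s–v: (108 + 4)/500 = 0.2240.
Expected DCO frequency = 0.1160 × 0.2240 ≈ 0.02598; observed = 4/500 ≈ 0.00800.
Coefficient of coincidence = 0.00800/0.02598 ≈ 0.31.

0.31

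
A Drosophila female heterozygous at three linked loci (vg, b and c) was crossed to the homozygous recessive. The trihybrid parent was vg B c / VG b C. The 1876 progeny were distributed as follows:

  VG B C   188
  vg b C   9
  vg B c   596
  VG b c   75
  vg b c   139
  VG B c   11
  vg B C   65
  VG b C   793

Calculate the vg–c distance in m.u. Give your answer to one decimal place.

8.5 m.u.

The two rarest classes, VG B c and vg b C, are the double crossovers. Comparing them with the parentals, only the vg allele has switched, so vg is the middle locus and the order is c – vg – b.
Crossovers in the c–vg interval produce the single-crossover classes vg B C and VG b c (65 + 75 = 140) plus the double crossovers (20).
RF(c–vg) = (140 + 20) / 1876 = 160/1876 = 0.0853 → 8.5 m.u.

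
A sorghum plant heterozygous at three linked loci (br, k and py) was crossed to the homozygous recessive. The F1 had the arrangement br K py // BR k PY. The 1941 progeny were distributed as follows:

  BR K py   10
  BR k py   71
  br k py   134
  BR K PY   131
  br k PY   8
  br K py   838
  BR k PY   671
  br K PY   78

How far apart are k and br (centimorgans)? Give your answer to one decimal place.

The two rarest classes, BR K py and br k PY, are the double crossovers. Comparing them with the parentals, only the br allele has switched, so br is the middle locus and the order is k – br – py.
Crossovers in the k–br interval produce the single-crossover classes br k py and BR K PY (134 + 131 = 265) plus the double crossovers (18).
RF(k–br) = (265 + 18) / 1941 = 283/1941 = 0.1458 → 14.6 centimorgans.

14.6 centimorgans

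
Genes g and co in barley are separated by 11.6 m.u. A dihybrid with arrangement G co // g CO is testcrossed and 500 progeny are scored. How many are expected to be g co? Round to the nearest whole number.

29

A map distance of 11.6 m.u. corresponds to a recombination frequency of 0.116.
The F1 is G co / g CO, so g co is a recombinant gamete class with expected frequency r/2 = 0.116/2 = 0.0580.
Expected number = 0.0580 × 500 = 29.00 ≈ 29.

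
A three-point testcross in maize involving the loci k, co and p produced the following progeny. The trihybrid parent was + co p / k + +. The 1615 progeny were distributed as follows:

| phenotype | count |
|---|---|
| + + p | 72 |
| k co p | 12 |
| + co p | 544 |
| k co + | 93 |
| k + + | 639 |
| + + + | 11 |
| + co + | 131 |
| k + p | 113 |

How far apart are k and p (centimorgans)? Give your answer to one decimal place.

16.5 centimorgans

The two rarest classes, k co p and + + +, are the double crossovers. Comparing them with the parentals, only the k allele has switched, so k is the middle locus and the order is p – k – co.
Crossovers in the p–k interval produce the single-crossover classes + co + and k + p (131 + 113 = 244) plus the double crossovers (23).
RF(p–k) = (244 + 23) / 1615 = 267/1615 = 0.1653 → 16.5 centimorgans.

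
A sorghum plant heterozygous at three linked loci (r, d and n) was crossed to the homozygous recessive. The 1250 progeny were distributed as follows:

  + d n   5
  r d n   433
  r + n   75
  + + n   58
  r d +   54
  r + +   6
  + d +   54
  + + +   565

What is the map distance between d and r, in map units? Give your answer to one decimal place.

The two most frequent reciprocal classes, r d n and + + +, are the parental types, so the F1 was r d n / + + +.
The two rarest classes, + d n and r + +, are the double crossovers. Comparing them with the parentals, only the r allele has switched, so r is the middle locus and the order is n – r – d.
Crossovers in the r–d interval produce the single-crossover classes r + n and + d + (75 + 54 = 129) plus the double crossovers (11).
RF(r–d) = (129 + 11) / 1250 = 140/1250 = 0.1120 → 11.2 map units.

11.2 map units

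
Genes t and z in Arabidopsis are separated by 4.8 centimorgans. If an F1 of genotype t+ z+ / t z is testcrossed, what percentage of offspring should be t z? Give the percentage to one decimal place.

47.6%

A map distance of 4.8 centimorgans corresponds to a recombination frequency of 0.048.
The F1 is t+ z+ / t z, so t z is a parental gamete class with expected frequency (1 − r)/2 = 0.952/2 = 0.4760.
That is 0.4760 = 47.6% of the progeny.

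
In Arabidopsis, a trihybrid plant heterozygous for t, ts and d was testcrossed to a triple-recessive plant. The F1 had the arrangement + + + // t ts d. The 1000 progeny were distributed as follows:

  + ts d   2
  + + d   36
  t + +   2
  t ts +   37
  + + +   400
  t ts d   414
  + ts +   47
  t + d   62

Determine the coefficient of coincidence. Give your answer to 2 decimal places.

The two rarest classes, t + + and + ts d, are the double crossovers. Comparing them with the parentals, only the t allele has switched, so t is the middle locus and the order is d – t – ts.
d–t: (73 + 4)/1000 = 0.0770; t–ts: (109 + 4)/1000 = 0.1130.
Expected DCO frequency = 0.0770 × 0.1130 ≈ 0.00870; observed = 4/1000 ≈ 0.00400.
Coefficient of coincidence = 0.00400/0.00870 ≈ 0.46.

0.46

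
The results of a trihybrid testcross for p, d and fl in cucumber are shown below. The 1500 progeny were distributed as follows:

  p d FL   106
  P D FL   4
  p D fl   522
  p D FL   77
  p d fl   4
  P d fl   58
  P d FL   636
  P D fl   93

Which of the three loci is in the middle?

The two most frequent reciprocal classes, p D fl and P d FL, are the parental types, so the F1 was p D fl / P d FL.
The two rarest classes, p d fl and P D FL, are the double crossovers. Comparing them with the parentals, only the d allele has switched, so d is the middle locus and the order is fl – d – p.

d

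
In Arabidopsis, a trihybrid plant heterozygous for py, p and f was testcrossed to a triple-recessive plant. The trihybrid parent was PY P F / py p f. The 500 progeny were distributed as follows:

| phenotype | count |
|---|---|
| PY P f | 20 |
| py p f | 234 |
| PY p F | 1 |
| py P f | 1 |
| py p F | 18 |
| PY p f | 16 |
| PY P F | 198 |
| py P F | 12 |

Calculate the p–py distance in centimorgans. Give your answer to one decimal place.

6.0 centimorgans

The two rarest classes, PY p F and py P f, are the double crossovers. Comparing them with the parentals, only the p allele has switched, so p is the middle locus and the order is f – p – py.
Crossovers in the p–py interval produce the single-crossover classes py P F and PY p f (12 + 16 = 28) plus the double crossovers (2).
RF(p–py) = (28 + 2) / 500 = 30/500 = 0.0600 → 6.0 centimorgans.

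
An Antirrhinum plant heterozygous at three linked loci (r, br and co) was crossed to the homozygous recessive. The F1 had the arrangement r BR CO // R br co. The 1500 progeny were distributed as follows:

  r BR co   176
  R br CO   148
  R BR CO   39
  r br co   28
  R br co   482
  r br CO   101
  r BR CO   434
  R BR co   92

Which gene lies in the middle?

r

The two rarest classes, R BR CO and r br co, are the double crossovers. Comparing them with the parentals, only the r allele has switched, so r is the middle locus and the order is co – r – br.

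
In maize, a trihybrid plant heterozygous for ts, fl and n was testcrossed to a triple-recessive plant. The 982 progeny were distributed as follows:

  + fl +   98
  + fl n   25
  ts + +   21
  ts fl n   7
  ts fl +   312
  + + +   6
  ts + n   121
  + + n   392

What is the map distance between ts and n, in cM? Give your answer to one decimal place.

23.6 cM

The two most frequent reciprocal classes, + + n and ts fl +, are the parental types, so the F1 was + + n / ts fl +.
The two rarest classes, + + + and ts fl n, are the double crossovers. Comparing them with the parentals, only the n allele has switched, so n is the middle locus and the order is fl – n – ts.
Crossovers in the n–ts interval produce the single-crossover classes ts + n and + fl + (121 + 98 = 219) plus the double crossovers (13).
RF(n–ts) = (219 + 13) / 982 = 232/982 = 0.2363 → 23.6 cM.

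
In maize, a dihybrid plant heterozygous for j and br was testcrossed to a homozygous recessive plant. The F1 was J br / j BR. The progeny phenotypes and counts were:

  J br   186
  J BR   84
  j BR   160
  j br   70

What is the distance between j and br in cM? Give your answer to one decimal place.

The recombinant classes are J BR and j br: 84 + 70 = 154.
Recombination frequency = 154/500 = 0.3080 ≈ 30.8%, i.e. 30.8 cM.

30.8 cM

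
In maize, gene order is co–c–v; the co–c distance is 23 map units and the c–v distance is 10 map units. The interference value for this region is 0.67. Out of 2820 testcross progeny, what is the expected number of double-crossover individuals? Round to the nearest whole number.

21

Map distances give recombination frequencies of 0.230 and 0.100 for the two intervals.
With interference 0.67 (so coincidence = 0.33), expected double-crossover frequency = 0.230 × 0.100 × 0.33 = 0.00759.
Expected number = 0.00759 × 2820 = 21.40 ≈ 21.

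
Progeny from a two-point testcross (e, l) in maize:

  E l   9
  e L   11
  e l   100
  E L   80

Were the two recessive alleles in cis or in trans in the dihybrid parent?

cis

The two most frequent classes are E L (80) and e l (100); these are the parental (non-recombinant) types.
So the F1 carried E L on one chromosome and e l on the other — the recessive alleles are on the same chromosome (cis / coupling).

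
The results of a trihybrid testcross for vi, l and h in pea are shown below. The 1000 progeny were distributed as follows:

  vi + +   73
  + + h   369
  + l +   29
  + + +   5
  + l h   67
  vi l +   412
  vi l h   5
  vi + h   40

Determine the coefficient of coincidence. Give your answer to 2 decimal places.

The two most frequent reciprocal classes, vi l + and + + h, are the parental types, so the F1 was vi l + / + + h.
The two rarest classes, vi l h and + + +, are the double crossovers. Comparing them with the parentals, only the h allele has switched, so h is the middle locus and the order is l – h – vi.
l–h: (140 + 10)/1000 = 0.1500; h–vi: (69 + 10)/1000 = 0.0790.
Expected DCO frequency = 0.1500 × 0.0790 ≈ 0.01185; observed = 10/1000 ≈ 0.01000.
Coefficient of coincidence = 0.01000/0.01185 ≈ 0.84.

0.84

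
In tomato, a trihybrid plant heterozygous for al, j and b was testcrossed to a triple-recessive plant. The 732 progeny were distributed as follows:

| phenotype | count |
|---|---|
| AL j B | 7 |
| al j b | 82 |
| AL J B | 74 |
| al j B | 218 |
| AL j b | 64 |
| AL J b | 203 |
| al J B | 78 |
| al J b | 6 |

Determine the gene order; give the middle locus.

al

The two most frequent reciprocal classes, AL J b and al j B, are the parental types, so the F1 was AL J b / al j B.
The two rarest classes, al J b and AL j B, are the double crossovers. Comparing them with the parentals, only the al allele has switched, so al is the middle locus and the order is j – al – b.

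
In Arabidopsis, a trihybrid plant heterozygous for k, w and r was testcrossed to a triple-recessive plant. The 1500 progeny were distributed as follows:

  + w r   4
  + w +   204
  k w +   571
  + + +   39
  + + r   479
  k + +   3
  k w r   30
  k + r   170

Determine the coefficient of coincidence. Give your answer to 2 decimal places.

0.36

The two most frequent reciprocal classes, + + r and k w +, are the parental types, so the F1 was + + r / k w +.
The two rarest classes, + w r and k + +, are the double crossovers. Comparing them with the parentals, only the w allele has switched, so w is the middle locus and the order is r – w – k.
r–w: (69 + 7)/1500 = 0.0507; w–k: (374 + 7)/1500 = 0.2540.
Expected DCO frequency = 0.0507 × 0.2540 ≈ 0.01288; observed = 7/1500 ≈ 0.00467.
Coefficient of coincidence = 0.00467/0.01288 ≈ 0.36.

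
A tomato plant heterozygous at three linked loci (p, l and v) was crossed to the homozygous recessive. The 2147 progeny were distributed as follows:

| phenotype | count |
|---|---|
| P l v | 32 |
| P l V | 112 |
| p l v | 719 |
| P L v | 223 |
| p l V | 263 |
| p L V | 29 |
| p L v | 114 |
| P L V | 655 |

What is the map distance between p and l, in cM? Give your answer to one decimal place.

13.4 cM

The two most frequent reciprocal classes, P L V and p l v, are the parental types, so the F1 was P L V / p l v.
The two rarest classes, p L V and P l v, are the double crossovers. Comparing them with the parentals, only the p allele has switched, so p is the middle locus and the order is l – p – v.
Crossovers in the l–p interval produce the single-crossover classes P l V and p L v (112 + 114 = 226) plus the double crossovers (61).
RF(l–p) = (226 + 61) / 2147 = 287/2147 = 0.1337 → 13.4 cM.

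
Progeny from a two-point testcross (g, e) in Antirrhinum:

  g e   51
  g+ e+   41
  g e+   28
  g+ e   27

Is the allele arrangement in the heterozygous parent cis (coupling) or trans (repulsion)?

The two most frequent classes are g+ e+ (41) and g e (51); these are the parental (non-recombinant) types.
So the F1 carried g+ e+ on one chromosome and g e on the other — the recessive alleles are on the same chromosome (cis / coupling).

cis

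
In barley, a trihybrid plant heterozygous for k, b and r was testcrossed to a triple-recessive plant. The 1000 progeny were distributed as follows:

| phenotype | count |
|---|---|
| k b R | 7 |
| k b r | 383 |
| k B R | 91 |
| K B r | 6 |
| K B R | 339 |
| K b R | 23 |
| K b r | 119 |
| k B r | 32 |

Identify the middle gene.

r

The two most frequent reciprocal classes, k b r and K B R, are the parental types, so the F1 was k b r / K B R.
The two rarest classes, k b R and K B r, are the double crossovers. Comparing them with the parentals, only the r allele has switched, so r is the middle locus and the order is k – r – b.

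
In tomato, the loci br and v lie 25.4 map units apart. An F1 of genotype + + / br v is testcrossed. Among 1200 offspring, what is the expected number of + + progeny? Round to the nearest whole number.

A map distance of 25.4 map units corresponds to a recombination frequency of 0.254.
The F1 is + + / br v, so + + is a parental gamete class with expected frequency (1 − r)/2 = 0.746/2 = 0.3730.
Expected number = 0.3730 × 1200 = 447.60 ≈ 448.

448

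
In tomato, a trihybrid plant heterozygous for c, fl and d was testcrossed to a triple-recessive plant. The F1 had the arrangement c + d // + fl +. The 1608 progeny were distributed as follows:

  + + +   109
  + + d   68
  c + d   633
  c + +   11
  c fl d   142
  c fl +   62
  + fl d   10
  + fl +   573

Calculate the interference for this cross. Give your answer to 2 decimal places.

The two rarest classes, c + + and + fl d, are the double crossovers. Comparing them with the parentals, only the d allele has switched, so d is the middle locus and the order is fl – d – c.
fl–d: (251 + 21)/1608 = 0.1692; d–c: (130 + 21)/1608 = 0.0939.
Expected DCO frequency = 0.1692 × 0.0939 ≈ 0.01589; observed = 21/1608 ≈ 0.01306.
Coefficient of coincidence = 0.01306/0.01589 ≈ 0.82; interference = 1 − 0.82 = 0.18.

0.18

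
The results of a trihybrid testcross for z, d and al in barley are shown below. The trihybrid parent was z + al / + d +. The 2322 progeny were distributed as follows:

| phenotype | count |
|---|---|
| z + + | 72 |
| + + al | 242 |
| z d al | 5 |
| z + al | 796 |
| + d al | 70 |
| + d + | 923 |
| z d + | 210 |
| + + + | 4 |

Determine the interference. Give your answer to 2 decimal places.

0.70

The two rarest classes, z d al and + + +, are the double crossovers. Comparing them with the parentals, only the d allele has switched, so d is the middle locus and the order is al – d – z.
al–d: (142 + 9)/2322 = 0.0650; d–z: (452 + 9)/2322 = 0.1985.
Expected DCO frequency = 0.0650 × 0.1985 ≈ 0.01290; observed = 9/2322 ≈ 0.00388.
Coefficient of coincidence = 0.00388/0.01290 ≈ 0.30; interference = 1 − 0.30 = 0.70.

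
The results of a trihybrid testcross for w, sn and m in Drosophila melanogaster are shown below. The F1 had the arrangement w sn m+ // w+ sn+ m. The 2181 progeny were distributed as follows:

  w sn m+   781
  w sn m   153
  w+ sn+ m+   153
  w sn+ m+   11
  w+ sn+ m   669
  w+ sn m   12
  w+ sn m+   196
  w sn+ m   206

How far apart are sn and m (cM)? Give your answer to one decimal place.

15.1 cM

The two rarest classes, w sn+ m+ and w+ sn m, are the double crossovers. Comparing them with the parentals, only the sn allele has switched, so sn is the middle locus and the order is w – sn – m.
Crossovers in the sn–m interval produce the single-crossover classes w sn m and w+ sn+ m+ (153 + 153 = 306) plus the double crossovers (23).
RF(sn–m) = (306 + 23) / 2181 = 329/2181 = 0.1508 → 15.1 cM.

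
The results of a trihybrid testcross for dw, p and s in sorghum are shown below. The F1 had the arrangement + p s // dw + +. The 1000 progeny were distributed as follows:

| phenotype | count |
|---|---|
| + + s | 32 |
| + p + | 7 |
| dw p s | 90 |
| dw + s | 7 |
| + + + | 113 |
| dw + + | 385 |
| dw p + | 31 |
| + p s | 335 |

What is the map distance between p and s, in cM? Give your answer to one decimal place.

The two rarest classes, + p + and dw + s, are the double crossovers. Comparing them with the parentals, only the s allele has switched, so s is the middle locus and the order is p – s – dw.
Crossovers in the p–s interval produce the single-crossover classes + + s and dw p + (32 + 31 = 63) plus the double crossovers (14).
RF(p–s) = (63 + 14) / 1000 = 77/1000 = 0.0770 → 7.7 cM.

7.7 cM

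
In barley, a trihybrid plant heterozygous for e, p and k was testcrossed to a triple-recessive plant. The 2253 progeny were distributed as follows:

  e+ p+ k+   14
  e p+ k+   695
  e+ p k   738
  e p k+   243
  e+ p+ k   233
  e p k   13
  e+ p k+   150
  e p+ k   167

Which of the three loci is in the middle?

The two most frequent reciprocal classes, e+ p k and e p+ k+, are the parental types, so the F1 was e+ p k / e p+ k+.
The two rarest classes, e p k and e+ p+ k+, are the double crossovers. Comparing them with the parentals, only the e allele has switched, so e is the middle locus and the order is k – e – p.

e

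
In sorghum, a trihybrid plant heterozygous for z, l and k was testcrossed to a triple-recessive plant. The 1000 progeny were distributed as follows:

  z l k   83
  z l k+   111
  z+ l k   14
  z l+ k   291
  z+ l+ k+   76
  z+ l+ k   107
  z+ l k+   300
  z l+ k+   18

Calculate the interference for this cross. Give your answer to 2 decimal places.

0.33

The two most frequent reciprocal classes, z+ l k+ and z l+ k, are the parental types, so the F1 was z+ l k+ / z l+ k.
The two rarest classes, z+ l k and z l+ k+, are the double crossovers. Comparing them with the parentals, only the k allele has switched, so k is the middle locus and the order is z – k – l.
z–k: (218 + 32)/1000 = 0.2500; k–l: (159 + 32)/1000 = 0.1910.
Expected DCO frequency = 0.2500 × 0.1910 ≈ 0.04775; observed = 32/1000 ≈ 0.03200.
Coefficient of coincidence = 0.03200/0.04775 ≈ 0.67; interference = 1 − 0.67 = 0.33.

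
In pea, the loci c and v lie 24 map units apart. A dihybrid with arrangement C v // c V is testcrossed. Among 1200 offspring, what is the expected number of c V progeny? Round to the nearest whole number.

456

A map distance of 24 map units corresponds to a recombination frequency of 0.240.
The F1 is C v / c V, so c V is a parental gamete class with expected frequency (1 − r)/2 = 0.760/2 = 0.3800.
Expected number = 0.3800 × 1200 = 456.00 ≈ 456.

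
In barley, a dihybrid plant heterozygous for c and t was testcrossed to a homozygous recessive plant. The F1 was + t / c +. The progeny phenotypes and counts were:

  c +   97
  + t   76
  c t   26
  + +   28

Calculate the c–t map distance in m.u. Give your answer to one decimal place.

The recombinant classes are + + and c t: 28 + 26 = 54.
Recombination frequency = 54/227 = 0.2379 ≈ 23.8%, i.e. 23.8 m.u.

23.8 m.u.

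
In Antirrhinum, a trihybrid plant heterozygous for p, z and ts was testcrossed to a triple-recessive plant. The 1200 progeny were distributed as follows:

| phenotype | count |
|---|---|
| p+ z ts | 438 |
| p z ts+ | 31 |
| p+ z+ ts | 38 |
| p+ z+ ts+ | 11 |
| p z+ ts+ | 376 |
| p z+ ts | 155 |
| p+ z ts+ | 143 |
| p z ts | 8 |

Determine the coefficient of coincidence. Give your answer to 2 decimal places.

0.82

The two most frequent reciprocal classes, p+ z ts and p z+ ts+, are the parental types, so the F1 was p+ z ts / p z+ ts+.
The two rarest classes, p z ts and p+ z+ ts+, are the double crossovers. Comparing them with the parentals, only the p allele has switched, so p is the middle locus and the order is z – p – ts.
z–p: (69 + 19)/1200 = 0.0733; p–ts: (298 + 19)/1200 = 0.2642.
Expected DCO frequency = 0.0733 × 0.2642 ≈ 0.01937; observed = 19/1200 ≈ 0.01583.
Coefficient of coincidence = 0.01583/0.01937 ≈ 0.82.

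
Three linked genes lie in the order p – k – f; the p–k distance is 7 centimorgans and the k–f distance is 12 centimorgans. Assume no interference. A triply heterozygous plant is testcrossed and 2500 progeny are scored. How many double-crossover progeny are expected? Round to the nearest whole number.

Map distances give recombination frequencies of 0.070 and 0.120 for the two intervals.
With no interference, expected double-crossover frequency = 0.070 × 0.120 = 0.00840.
Expected number = 0.00840 × 2500 = 21.00 ≈ 21.

21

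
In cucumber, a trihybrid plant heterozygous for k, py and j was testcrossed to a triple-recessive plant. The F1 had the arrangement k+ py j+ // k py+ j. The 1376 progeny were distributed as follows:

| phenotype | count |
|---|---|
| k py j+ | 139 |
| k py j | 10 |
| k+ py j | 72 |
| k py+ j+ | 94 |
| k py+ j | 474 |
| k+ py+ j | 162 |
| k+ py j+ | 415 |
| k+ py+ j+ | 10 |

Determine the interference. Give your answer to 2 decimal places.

0.54

The two rarest classes, k+ py+ j+ and k py j, are the double crossovers. Comparing them with the parentals, only the py allele has switched, so py is the middle locus and the order is k – py – j.
k–py: (301 + 20)/1376 = 0.2333; py–j: (166 + 20)/1376 = 0.1352.
Expected DCO frequency = 0.2333 × 0.1352 ≈ 0.03154; observed = 20/1376 ≈ 0.01453.
Coefficient of coincidence = 0.01453/0.03154 ≈ 0.46; interference = 1 − 0.46 = 0.54.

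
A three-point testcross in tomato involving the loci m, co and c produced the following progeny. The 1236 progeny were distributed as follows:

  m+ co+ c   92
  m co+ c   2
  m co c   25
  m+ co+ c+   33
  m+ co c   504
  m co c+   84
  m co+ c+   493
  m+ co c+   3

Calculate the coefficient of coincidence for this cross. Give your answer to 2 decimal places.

0.54

The two most frequent reciprocal classes, m co+ c+ and m+ co c, are the parental types, so the F1 was m co+ c+ / m+ co c.
The two rarest classes, m co+ c and m+ co c+, are the double crossovers. Comparing them with the parentals, only the c allele has switched, so c is the middle locus and the order is m – c – co.
m–c: (58 + 5)/1236 = 0.0510; c–co: (176 + 5)/1236 = 0.1464.
Expected DCO frequency = 0.0510 × 0.1464 ≈ 0.00747; observed = 5/1236 ≈ 0.00405.
Coefficient of coincidence = 0.00405/0.00747 ≈ 0.54.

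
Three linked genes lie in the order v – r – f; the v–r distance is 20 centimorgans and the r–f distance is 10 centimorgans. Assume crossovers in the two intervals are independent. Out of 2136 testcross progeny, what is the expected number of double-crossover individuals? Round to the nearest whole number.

43

Map distances give recombination frequencies of 0.200 and 0.100 for the two intervals.
With no interference, expected double-crossover frequency = 0.200 × 0.100 = 0.02000.
Expected number = 0.02000 × 2136 = 42.72 ≈ 43.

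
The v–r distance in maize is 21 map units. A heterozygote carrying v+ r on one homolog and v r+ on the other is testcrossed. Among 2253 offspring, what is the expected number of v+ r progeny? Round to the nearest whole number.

890

A map distance of 21 map units corresponds to a recombination frequency of 0.210.
The F1 is v+ r / v r+, so v+ r is a parental gamete class with expected frequency (1 − r)/2 = 0.790/2 = 0.3950.
Expected number = 0.3950 × 2253 = 889.94 ≈ 890.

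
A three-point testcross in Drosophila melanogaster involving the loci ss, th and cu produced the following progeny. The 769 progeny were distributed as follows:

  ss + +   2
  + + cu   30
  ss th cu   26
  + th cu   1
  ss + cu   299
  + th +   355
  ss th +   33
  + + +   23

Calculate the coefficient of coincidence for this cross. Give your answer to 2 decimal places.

0.67

The two most frequent reciprocal classes, + th + and ss + cu, are the parental types, so the F1 was + th + / ss + cu.
The two rarest classes, + th cu and ss + +, are the double crossovers. Comparing them with the parentals, only the cu allele has switched, so cu is the middle locus and the order is ss – cu – th.
ss–cu: (63 + 3)/769 = 0.0858; cu–th: (49 + 3)/769 = 0.0676.
Expected DCO frequency = 0.0858 × 0.0676 ≈ 0.00580; observed = 3/769 ≈ 0.00390.
Coefficient of coincidence = 0.00390/0.00580 ≈ 0.67.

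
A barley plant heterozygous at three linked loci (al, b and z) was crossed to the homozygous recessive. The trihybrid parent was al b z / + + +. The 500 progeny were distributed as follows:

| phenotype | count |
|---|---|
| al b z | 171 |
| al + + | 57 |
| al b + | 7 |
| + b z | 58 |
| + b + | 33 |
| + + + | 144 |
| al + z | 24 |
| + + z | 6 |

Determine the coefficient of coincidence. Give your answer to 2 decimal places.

0.73

The two rarest classes, al b + and + + z, are the double crossovers. Comparing them with the parentals, only the z allele has switched, so z is the middle locus and the order is al – z – b.
al–z: (115 + 13)/500 = 0.2560; z–b: (57 + 13)/500 = 0.1400.
Expected DCO frequency = 0.2560 × 0.1400 ≈ 0.03584; observed = 13/500 ≈ 0.02600.
Coefficient of coincidence = 0.02600/0.03584 ≈ 0.73.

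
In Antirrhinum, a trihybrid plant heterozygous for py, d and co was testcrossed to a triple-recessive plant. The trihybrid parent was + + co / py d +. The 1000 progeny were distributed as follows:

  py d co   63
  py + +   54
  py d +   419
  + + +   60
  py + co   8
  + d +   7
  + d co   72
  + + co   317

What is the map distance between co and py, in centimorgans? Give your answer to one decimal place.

13.8 centimorgans

The two rarest classes, py + co and + d +, are the double crossovers. Comparing them with the parentals, only the py allele has switched, so py is the middle locus and the order is co – py – d.
Crossovers in the co–py interval produce the single-crossover classes + + + and py d co (60 + 63 = 123) plus the double crossovers (15).
RF(co–py) = (123 + 15) / 1000 = 138/1000 = 0.1380 → 13.8 centimorgans.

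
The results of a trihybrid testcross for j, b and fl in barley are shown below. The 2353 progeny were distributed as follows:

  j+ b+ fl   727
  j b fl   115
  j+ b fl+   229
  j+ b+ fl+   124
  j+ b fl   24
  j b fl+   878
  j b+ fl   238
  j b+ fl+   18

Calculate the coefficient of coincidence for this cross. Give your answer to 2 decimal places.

The two most frequent reciprocal classes, j+ b+ fl and j b fl+, are the parental types, so the F1 was j+ b+ fl / j b fl+.
The two rarest classes, j+ b fl and j b+ fl+, are the double crossovers. Comparing them with the parentals, only the b allele has switched, so b is the middle locus and the order is j – b – fl.
j–b: (467 + 42)/2353 = 0.2163; b–fl: (239 + 42)/2353 = 0.1194.
Expected DCO frequency = 0.2163 × 0.1194 ≈ 0.02583; observed = 42/2353 ≈ 0.01785.
Coefficient of coincidence = 0.01785/0.02583 ≈ 0.69.

0.69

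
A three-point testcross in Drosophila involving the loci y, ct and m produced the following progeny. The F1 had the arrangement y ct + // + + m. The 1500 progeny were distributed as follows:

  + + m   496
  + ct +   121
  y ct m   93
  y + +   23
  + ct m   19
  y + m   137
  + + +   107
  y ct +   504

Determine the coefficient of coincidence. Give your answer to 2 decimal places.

0.87

The two rarest classes, y + + and + ct m, are the double crossovers. Comparing them with the parentals, only the ct allele has switched, so ct is the middle locus and the order is y – ct – m.
y–ct: (258 + 42)/1500 = 0.2000; ct–m: (200 + 42)/1500 = 0.1613.
Expected DCO frequency = 0.2000 × 0.1613 ≈ 0.03226; observed = 42/1500 ≈ 0.02800.
Coefficient of coincidence = 0.02800/0.03226 ≈ 0.87.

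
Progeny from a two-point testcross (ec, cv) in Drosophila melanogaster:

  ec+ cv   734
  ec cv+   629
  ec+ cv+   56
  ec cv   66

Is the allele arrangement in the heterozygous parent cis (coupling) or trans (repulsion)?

trans

The two most frequent classes are ec+ cv (734) and ec cv+ (629); these are the parental (non-recombinant) types.
So the F1 carried ec+ cv on one chromosome and ec cv+ on the other — the recessive alleles are on opposite chromosomes (trans / repulsion).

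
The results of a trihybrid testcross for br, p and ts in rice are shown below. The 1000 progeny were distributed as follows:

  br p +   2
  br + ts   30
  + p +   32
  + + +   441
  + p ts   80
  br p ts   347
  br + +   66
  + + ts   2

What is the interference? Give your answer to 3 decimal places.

The two most frequent reciprocal classes, br p ts and + + +, are the parental types, so the F1 was br p ts / + + +.
The two rarest classes, br p + and + + ts, are the double crossovers. Comparing them with the parentals, only the ts allele has switched, so ts is the middle locus and the order is br – ts – p.
br–ts: (146 + 4)/1000 = 0.1500; ts–p: (62 + 4)/1000 = 0.0660.
Expected DCO frequency = 0.1500 × 0.0660 ≈ 0.00990; observed = 4/1000 ≈ 0.00400.
Coefficient of coincidence = 0.00400/0.00990 ≈ 0.404; interference = 1 − 0.404 = 0.596.

0.596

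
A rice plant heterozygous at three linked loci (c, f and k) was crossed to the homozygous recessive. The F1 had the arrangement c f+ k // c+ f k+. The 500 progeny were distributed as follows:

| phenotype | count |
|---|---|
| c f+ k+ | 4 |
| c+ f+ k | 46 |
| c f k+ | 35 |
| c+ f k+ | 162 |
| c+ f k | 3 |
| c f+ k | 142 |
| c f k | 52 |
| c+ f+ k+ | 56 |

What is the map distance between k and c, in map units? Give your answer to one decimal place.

The two rarest classes, c f+ k+ and c+ f k, are the double crossovers. Comparing them with the parentals, only the k allele has switched, so k is the middle locus and the order is f – k – c.
Crossovers in the k–c interval produce the single-crossover classes c+ f+ k and c f k+ (46 + 35 = 81) plus the double crossovers (7).
RF(k–c) = (81 + 7) / 500 = 88/500 = 0.1760 → 17.6 map units.

17.6 map units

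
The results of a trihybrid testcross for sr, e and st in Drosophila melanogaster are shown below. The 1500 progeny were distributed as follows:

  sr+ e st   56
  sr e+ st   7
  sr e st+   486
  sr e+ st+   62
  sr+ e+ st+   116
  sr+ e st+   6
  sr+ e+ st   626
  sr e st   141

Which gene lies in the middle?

sr

The two most frequent reciprocal classes, sr e st+ and sr+ e+ st, are the parental types, so the F1 was sr e st+ / sr+ e+ st.
The two rarest classes, sr+ e st+ and sr e+ st, are the double crossovers. Comparing them with the parentals, only the sr allele has switched, so sr is the middle locus and the order is st – sr – e.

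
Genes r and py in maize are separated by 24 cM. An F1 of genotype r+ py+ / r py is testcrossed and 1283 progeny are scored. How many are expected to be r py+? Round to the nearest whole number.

154

A map distance of 24 cM corresponds to a recombination frequency of 0.240.
The F1 is r+ py+ / r py, so r py+ is a recombinant gamete class with expected frequency r/2 = 0.240/2 = 0.1200.
Expected number = 0.1200 × 1283 = 153.96 ≈ 154.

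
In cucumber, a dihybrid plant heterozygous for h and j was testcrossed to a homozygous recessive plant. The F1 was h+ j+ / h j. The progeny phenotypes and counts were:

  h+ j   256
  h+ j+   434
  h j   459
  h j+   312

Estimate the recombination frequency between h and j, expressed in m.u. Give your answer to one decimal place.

The recombinant classes are h+ j and h j+: 256 + 312 = 568.
Recombination frequency = 568/1461 = 0.3888 ≈ 38.9%, i.e. 38.9 m.u.

38.9 m.u.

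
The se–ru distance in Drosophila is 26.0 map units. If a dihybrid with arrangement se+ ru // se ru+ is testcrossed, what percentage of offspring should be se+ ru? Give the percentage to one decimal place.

A map distance of 26.0 map units corresponds to a recombination frequency of 0.260.
The F1 is se+ ru / se ru+, so se+ ru is a parental gamete class with expected frequency (1 − r)/2 = 0.740/2 = 0.3700.
That is 0.3700 = 37.0% of the progeny.

37.0%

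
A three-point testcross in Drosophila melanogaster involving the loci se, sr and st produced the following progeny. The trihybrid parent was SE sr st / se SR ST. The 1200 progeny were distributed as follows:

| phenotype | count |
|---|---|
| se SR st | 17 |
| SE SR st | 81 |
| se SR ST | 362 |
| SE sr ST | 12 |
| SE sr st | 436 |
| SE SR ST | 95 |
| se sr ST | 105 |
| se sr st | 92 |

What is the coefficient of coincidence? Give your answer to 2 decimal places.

The two rarest classes, SE sr ST and se SR st, are the double crossovers. Comparing them with the parentals, only the st allele has switched, so st is the middle locus and the order is se – st – sr.
se–st: (187 + 29)/1200 = 0.1800; st–sr: (186 + 29)/1200 = 0.1792.
Expected DCO frequency = 0.1800 × 0.1792 ≈ 0.03226; observed = 29/1200 ≈ 0.02417.
Coefficient of coincidence = 0.02417/0.03226 ≈ 0.75.

0.75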